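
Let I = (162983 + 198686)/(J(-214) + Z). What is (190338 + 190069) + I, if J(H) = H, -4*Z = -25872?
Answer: 2379427047/6254 ≈ 3.8047e+5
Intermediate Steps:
Z = 6468 (Z = -¼*(-25872) = 6468)
I = 361669/6254 (I = (162983 + 198686)/(-214 + 6468) = 361669/6254 ≈ 57.830)
(190338 + 190069) + I = (190338 + 190069) + 361669/6254 = 380407 + 361669/6254 = 2379427047/6254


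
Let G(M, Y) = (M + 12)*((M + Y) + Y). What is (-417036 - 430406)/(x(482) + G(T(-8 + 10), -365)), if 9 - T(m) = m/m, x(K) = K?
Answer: 423721/6979 ≈ 60.714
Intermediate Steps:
T(m) = 8 (T(m) = 9 - m/m = 9 - 1*1 = 9 - 1 = 8)
G(M, Y) = (12 + M)*(M + 2*Y)
(-417036 - 430406)/(x(482) + G(T(-8 + 10), -365)) = (-417036 - 430406)/(482 + (8² + 12*8 + 24*(-365) + 2*8*(-365))) = -847442/(482 + (64 + 96 - 8760 - 5840)) = -847442/(482 - 14440) = -847442/(-13958) = -847442*(-1/13958) = 423721/6979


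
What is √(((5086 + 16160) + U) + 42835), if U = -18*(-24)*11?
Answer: √68833 ≈ 262.36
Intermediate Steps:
U = 4752 (U = 432*11 = 4752)
√(((5086 + 16160) + U) + 42835) = √(((5086 + 16160) + 4752) + 42835) = √((21246 + 4752) + 42835) = √(25998 + 42835) = √68833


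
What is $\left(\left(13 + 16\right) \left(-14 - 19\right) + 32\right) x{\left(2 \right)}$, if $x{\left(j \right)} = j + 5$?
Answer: $-6475$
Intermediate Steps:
$x{\left(j \right)} = 5 + j$
$\left(\left(13 + 16\right) \left(-14 - 19\right) + 32\right) x{\left(2 \right)} = \left(\left(13 + 16\right) \left(-14 - 19\right) + 32\right) \left(5 + 2\right) = \left(29 \left(-33\right) + 32\right) 7 = \left(-957 + 32\right) 7 = \left(-925\right) 7 = -6475$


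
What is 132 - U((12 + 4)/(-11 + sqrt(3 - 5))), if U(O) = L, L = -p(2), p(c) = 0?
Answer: 132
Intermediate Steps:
L = 0 (L = -1*0 = 0)
U(O) = 0
132 - U((12 + 4)/(-11 + sqrt(3 - 5))) = 132 - 1*0 = 132 + 0 = 132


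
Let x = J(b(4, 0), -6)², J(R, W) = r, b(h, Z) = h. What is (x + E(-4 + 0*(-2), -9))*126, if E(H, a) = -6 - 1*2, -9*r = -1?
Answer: -9058/9 ≈ -1006.4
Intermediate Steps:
r = ⅑ (r = -⅑*(-1) = ⅑ ≈ 0.11111)
J(R, W) = ⅑
E(H, a) = -8 (E(H, a) = -6 - 2 = -8)
x = 1/81 (x = (⅑)² = 1/81 ≈ 0.012346)
(x + E(-4 + 0*(-2), -9))*126 = (1/81 - 8)*126 = -647/81*126 = -9058/9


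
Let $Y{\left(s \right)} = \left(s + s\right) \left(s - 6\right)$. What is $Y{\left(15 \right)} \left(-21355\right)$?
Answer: $-5765850$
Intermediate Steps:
$Y{\left(s \right)} = 2 s \left(-6 + s\right)$
$Y{\left(15 \right)} \left(-21355\right) = 2 \cdot 15 \left(-6 + 15\right) \left(-21355\right) = 2 \cdot 15 \cdot 9 \left(-21355\right) = 270 \left(-21355\right) = -5765850$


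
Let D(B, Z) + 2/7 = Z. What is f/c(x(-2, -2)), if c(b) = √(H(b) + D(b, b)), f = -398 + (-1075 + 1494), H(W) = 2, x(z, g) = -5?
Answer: -21*I*√161/23 ≈ -11.585*I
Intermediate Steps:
D(B, Z) = -2/7 + Z
f = 21 (f = -398 + 419 = 21)
c(b) = √(12/7 + b) (c(b) = √(2 + (-2/7 + b)) = √(12/7 + b))
f/c(x(-2, -2)) = 21/((√(84 + 49*(-5))/7)) = 21/((√(84 - 245)/7)) = 21/((√(-161)/7)) = 21/(((I*√161)/7)) = 21/((I*√161/7)) = 21*(-I*√161/23) = -21*I*√161/23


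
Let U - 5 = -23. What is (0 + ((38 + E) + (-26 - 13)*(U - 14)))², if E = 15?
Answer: 1692601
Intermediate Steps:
U = -18 (U = 5 - 23 = -18)
(0 + ((38 + E) + (-26 - 13)*(U - 14)))² = (0 + ((38 + 15) + (-26 - 13)*(-18 - 14)))² = (0 + (53 - 39*(-32)))² = (0 + (53 + 1248))² = (0 + 1301)² = 1301² = 1692601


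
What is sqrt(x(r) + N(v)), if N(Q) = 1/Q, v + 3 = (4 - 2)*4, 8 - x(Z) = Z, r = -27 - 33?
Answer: sqrt(1705)/5 ≈ 8.2583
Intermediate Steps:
r = -60
x(Z) = 8 - Z
v = 5 (v = -3 + (4 - 2)*4 = -3 + 2*4 = -3 + 8 = 5)
sqrt(x(r) + N(v)) = sqrt((8 - 1*(-60)) + 1/5) = sqrt((8 + 60) + 1/5) = sqrt(68 + 1/5) = sqrt(341/5) = sqrt(1705)/5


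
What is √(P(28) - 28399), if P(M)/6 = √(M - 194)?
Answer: √(-28399 + 6*I*√166) ≈ 0.229 + 168.52*I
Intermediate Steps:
P(M) = 6*√(-194 + M) (P(M) = 6*√(M - 194) = 6*√(-194 + M))
√(P(28) - 28399) = √(6*√(-194 + 28) - 28399) = √(6*√(-166) - 28399) = √(6*(I*√166) - 28399) = √(6*I*√166 - 28399) = √(-28399 + 6*I*√166)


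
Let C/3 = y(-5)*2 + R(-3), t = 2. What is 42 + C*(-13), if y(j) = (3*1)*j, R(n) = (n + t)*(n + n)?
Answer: 978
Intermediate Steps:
R(n) = 2*n*(2 + n) (R(n) = (n + 2)*(n + n) = (2 + n)*(2*n) = 2*n*(2 + n))
y(j) = 3*j
C = -72 (C = 3*((3*(-5))*2 + 2*(-3)*(2 - 3)) = 3*(-15*2 + 2*(-3)*(-1)) = 3*(-30 + 6) = 3*(-24) = -72)
42 + C*(-13) = 42 - 72*(-13) = 42 + 936 = 978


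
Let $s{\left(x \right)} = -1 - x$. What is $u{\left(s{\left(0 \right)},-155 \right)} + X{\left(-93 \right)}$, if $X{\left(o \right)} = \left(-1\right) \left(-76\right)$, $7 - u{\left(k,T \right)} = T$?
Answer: $238$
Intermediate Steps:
$u{\left(k,T \right)} = 7 - T$
$X{\left(o \right)} = 76$
$u{\left(s{\left(0 \right)},-155 \right)} + X{\left(-93 \right)} = \left(7 - -155\right) + 76 = \left(7 + 155\right) + 76 = 162 + 76 = 238$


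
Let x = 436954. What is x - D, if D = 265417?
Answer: 171537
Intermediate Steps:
x - D = 436954 - 1*265417 = 436954 - 265417 = 171537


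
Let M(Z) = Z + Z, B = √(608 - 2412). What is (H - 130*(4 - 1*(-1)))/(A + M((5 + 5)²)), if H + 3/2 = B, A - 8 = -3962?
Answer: 1303/7508 - I*√451/1877 ≈ 0.17355 - 0.011314*I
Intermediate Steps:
A = -3954 (A = 8 - 3962 = -3954)
B = 2*I*√451 (B = √(-1804) = 2*I*√451 ≈ 42.474*I)
H = -3/2 + 2*I*√451 ≈ -1.5 + 42.474*I
M(Z) = 2*Z
(H - 130*(4 - 1*(-1)))/(A + M((5 + 5)²)) = ((-3/2 + 2*I*√451) - 130*(4 - 1*(-1)))/(-3954 + 2*(5 + 5)²) = ((-3/2 + 2*I*√451) - 130*(4 + 1))/(-3954 + 2*10²) = ((-3/2 + 2*I*√451) - 130*5)/(-3954 + 2*100) = ((-3/2 + 2*I*√451) - 650)/(-3954 + 200) = (-1303/2 + 2*I*√451)/(-3754) = (-1303/2 + 2*I*√451)*(-1/3754) = 1303/7508 - I*√451/1877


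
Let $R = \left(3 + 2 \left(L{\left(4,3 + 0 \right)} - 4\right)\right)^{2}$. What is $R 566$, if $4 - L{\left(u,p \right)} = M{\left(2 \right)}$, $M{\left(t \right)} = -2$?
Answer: $27734$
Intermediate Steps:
$L{\left(u,p \right)} = 6$ ($L{\left(u,p \right)} = 4 - -2 = 4 + 2 = 6$)
$R = 49$ ($R = \left(3 + 2 \left(6 - 4\right)\right)^{2} = \left(3 + 2 \cdot 2\right)^{2} = \left(3 + 4\right)^{2} = 7^{2} = 49$)
$R 566 = 49 \cdot 566 = 27734$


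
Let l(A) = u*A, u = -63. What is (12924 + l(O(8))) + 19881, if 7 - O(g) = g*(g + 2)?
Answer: 37404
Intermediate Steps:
O(g) = 7 - g*(2 + g) (O(g) = 7 - g*(g + 2) = 7 - g*(2 + g))
l(A) = -63*A
(12924 + l(O(8))) + 19881 = (12924 - 63*(7 - 1*8² - 2*8)) + 19881 = (12924 - 63*(7 - 1*64 - 16)) + 19881 = (12924 - 63*(7 - 64 - 16)) + 19881 = (12924 - 63*(-73)) + 19881 = (12924 + 4599) + 19881 = 17523 + 19881 = 37404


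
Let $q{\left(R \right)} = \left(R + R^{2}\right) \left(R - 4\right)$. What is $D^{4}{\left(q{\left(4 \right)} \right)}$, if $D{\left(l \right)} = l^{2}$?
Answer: $0$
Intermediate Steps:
$q{\left(R \right)} = \left(-4 + R\right) \left(R + R^{2}\right)$ ($q{\left(R \right)} = \left(R + R^{2}\right) \left(-4 + R\right) = \left(-4 + R\right) \left(R + R^{2}\right)$)
$D^{4}{\left(q{\left(4 \right)} \right)} = \left(\left(4 \left(-4 + 4^{2} - 12\right)\right)^{2}\right)^{4} = \left(\left(4 \left(-4 + 16 - 12\right)\right)^{2}\right)^{4} = \left(\left(4 \cdot 0\right)^{2}\right)^{4} = \left(0^{2}\right)^{4} = 0^{4} = 0$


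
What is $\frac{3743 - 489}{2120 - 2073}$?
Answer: $\frac{3254}{47} \approx 69.234$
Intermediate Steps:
$\frac{3743 - 489}{2120 - 2073} = \frac{3254}{47}$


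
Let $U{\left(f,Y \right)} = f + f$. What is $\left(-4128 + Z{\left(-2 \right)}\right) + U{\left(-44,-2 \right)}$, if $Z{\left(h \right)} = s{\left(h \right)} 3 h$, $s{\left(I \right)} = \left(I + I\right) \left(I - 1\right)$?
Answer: $-4288$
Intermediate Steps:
$s{\left(I \right)} = 2 I \left(-1 + I\right)$
$Z{\left(h \right)} = 6 h^{2} \left(-1 + h\right)$ ($Z{\left(h \right)} = 2 h \left(-1 + h\right) 3 h = 6 h \left(-1 + h\right) h = 6 h^{2} \left(-1 + h\right)$)
$U{\left(f,Y \right)} = 2 f$
$\left(-4128 + Z{\left(-2 \right)}\right) + U{\left(-44,-2 \right)} = \left(-4128 + 6 \left(-2\right)^{2} \left(-1 - 2\right)\right) + 2 \left(-44\right) = \left(-4128 + 6 \cdot 4 \left(-3\right)\right) - 88 = \left(-4128 - 72\right) - 88 = -4200 - 88 = -4288$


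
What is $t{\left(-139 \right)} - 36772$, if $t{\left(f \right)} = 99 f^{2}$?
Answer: $1876007$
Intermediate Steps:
$t{\left(-139 \right)} - 36772 = 99 \left(-139\right)^{2} - 36772 = 99 \cdot 19321 - 36772 = 1912779 - 36772 = 1876007$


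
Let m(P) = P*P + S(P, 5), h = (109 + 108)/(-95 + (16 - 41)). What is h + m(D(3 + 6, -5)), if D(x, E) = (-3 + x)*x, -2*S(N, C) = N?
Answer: 346463/120 ≈ 2887.2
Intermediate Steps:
S(N, C) = -N/2
h = -217/120 (h = 217/(-95 - 25) = 217/(-120) = 217*(-1/120) = -217/120 ≈ -1.8083)
D(x, E) = x*(-3 + x)
m(P) = P² - P/2 (m(P) = P*P - P/2 = P² - P/2)
h + m(D(3 + 6, -5)) = -217/120 + ((3 + 6)*(-3 + (3 + 6)))*(-½ + (3 + 6)*(-3 + (3 + 6))) = -217/120 + (9*(-3 + 9))*(-½ + 9*(-3 + 9)) = -217/120 + (9*6)*(-½ + 9*6) = -217/120 + 54*(-½ + 54) = -217/120 + 54*(107/2) = -217/120 + 2889 = 346463/120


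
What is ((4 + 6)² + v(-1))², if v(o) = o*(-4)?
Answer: 10816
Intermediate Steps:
v(o) = -4*o
((4 + 6)² + v(-1))² = ((4 + 6)² - 4*(-1))² = (10² + 4)² = (100 + 4)² = 104² = 10816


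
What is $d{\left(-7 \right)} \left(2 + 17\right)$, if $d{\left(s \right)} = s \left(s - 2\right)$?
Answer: $1197$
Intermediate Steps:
$d{\left(s \right)} = s \left(-2 + s\right)$
$d{\left(-7 \right)} \left(2 + 17\right) = - 7 \left(-2 - 7\right) \left(2 + 17\right) = \left(-7\right) \left(-9\right) 19 = 63 \cdot 19 = 1197$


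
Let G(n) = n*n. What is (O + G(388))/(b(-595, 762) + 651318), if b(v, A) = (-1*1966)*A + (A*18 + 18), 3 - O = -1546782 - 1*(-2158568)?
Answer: 461239/833040 ≈ 0.55368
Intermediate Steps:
O = -611783 (O = 3 - (-1546782 - 1*(-2158568)) = 3 - (-1546782 + 2158568) = 3 - 1*611786 = 3 - 611786 = -611783)
b(v, A) = 18 - 1948*A (b(v, A) = -1966*A + (18*A + 18) = -1966*A + (18 + 18*A) = 18 - 1948*A)
G(n) = n²
(O + G(388))/(b(-595, 762) + 651318) = (-611783 + 388²)/((18 - 1948*762) + 651318) = (-611783 + 150544)/((18 - 1484376) + 651318) = -461239/(-1484358 + 651318) = -461239/(-833040) = -461239*(-1/833040) = 461239/833040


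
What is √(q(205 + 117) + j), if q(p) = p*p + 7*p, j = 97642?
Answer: 6*√5655 ≈ 451.20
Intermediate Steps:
q(p) = p² + 7*p
√(q(205 + 117) + j) = √((205 + 117)*(7 + (205 + 117)) + 97642) = √(322*(7 + 322) + 97642) = √(322*329 + 97642) = √(105938 + 97642) = √203580 = 6*√5655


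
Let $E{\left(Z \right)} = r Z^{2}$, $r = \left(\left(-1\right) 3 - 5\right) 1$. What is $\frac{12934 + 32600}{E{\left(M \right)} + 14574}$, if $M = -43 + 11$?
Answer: $\frac{22767}{3191} \approx 7.1348$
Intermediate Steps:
$M = -32$
$r = -8$ ($r = \left(-3 - 5\right) 1 = \left(-8\right) 1 = -8$)
$E{\left(Z \right)} = - 8 Z^{2}$
$\frac{12934 + 32600}{E{\left(M \right)} + 14574} = \frac{12934 + 32600}{- 8 \left(-32\right)^{2} + 14574} = \frac{45534}{\left(-8\right) 1024 + 14574} = \frac{45534}{-8192 + 14574} = \frac{45534}{6382} = 45534 \cdot \frac{1}{6382} = \frac{22767}{3191}$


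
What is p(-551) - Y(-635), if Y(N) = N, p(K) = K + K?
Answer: -467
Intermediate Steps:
p(K) = 2*K
p(-551) - Y(-635) = 2*(-551) - 1*(-635) = -1102 + 635 = -467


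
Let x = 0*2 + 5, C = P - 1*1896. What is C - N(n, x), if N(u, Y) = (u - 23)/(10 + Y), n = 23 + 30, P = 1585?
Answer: -313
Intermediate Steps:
C = -311 (C = 1585 - 1*1896 = 1585 - 1896 = -311)
n = 53
x = 5 (x = 0 + 5 = 5)
N(u, Y) = (-23 + u)/(10 + Y)
C - N(n, x) = -311 - (-23 + 53)/(10 + 5) = -311 - 30/15 = -311 - 1*2 = -311 - 2 = -313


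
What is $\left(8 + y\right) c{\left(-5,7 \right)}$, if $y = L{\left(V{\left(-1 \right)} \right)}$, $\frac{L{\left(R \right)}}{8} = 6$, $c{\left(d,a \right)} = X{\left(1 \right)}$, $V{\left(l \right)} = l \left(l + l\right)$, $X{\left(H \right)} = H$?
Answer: $56$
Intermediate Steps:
$V{\left(l \right)} = 2 l^{2}$ ($V{\left(l \right)} = l 2 l = 2 l^{2}$)
$c{\left(d,a \right)} = 1$
$L{\left(R \right)} = 48$ ($L{\left(R \right)} = 8 \cdot 6 = 48$)
$y = 48$
$\left(8 + y\right) c{\left(-5,7 \right)} = \left(8 + 48\right) 1 = 56 \cdot 1 = 56$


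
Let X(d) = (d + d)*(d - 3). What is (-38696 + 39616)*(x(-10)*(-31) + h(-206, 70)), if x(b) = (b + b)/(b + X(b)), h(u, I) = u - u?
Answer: 11408/5 ≈ 2281.6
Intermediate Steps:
h(u, I) = 0
X(d) = 2*d*(-3 + d) (X(d) = (2*d)*(-3 + d) = 2*d*(-3 + d))
x(b) = 2*b/(b + 2*b*(-3 + b)) (x(b) = (b + b)/(b + 2*b*(-3 + b)) = (2*b)/(b + 2*b*(-3 + b)) = 2*b/(b + 2*b*(-3 + b)))
(-38696 + 39616)*(x(-10)*(-31) + h(-206, 70)) = (-38696 + 39616)*((2/(-5 + 2*(-10)))*(-31) + 0) = 920*((2/(-5 - 20))*(-31) + 0) = 920*((2/(-25))*(-31) + 0) = 920*((2*(-1/25))*(-31) + 0) = 920*(-2/25*(-31) + 0) = 920*(62/25 + 0) = 920*(62/25) = 11408/5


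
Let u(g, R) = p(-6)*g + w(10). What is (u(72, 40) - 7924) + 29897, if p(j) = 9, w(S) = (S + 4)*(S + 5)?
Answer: 22831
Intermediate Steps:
w(S) = (4 + S)*(5 + S)
u(g, R) = 210 + 9*g (u(g, R) = 9*g + (20 + 10**2 + 9*10) = 9*g + (20 + 100 + 90) = 9*g + 210 = 210 + 9*g)
(u(72, 40) - 7924) + 29897 = ((210 + 9*72) - 7924) + 29897 = ((210 + 648) - 7924) + 29897 = (858 - 7924) + 29897 = -7066 + 29897 = 22831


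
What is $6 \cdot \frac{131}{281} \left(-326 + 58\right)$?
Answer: $- \frac{210648}{281} \approx -749.64$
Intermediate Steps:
$6 \cdot \frac{131}{281} \left(-326 + 58\right) = 6 \cdot 131 \cdot \frac{1}{281} \left(-268\right) = 6 \cdot \frac{131}{281} \left(-268\right) = 6 \left(- \frac{35108}{281}\right) = - \frac{210648}{281}$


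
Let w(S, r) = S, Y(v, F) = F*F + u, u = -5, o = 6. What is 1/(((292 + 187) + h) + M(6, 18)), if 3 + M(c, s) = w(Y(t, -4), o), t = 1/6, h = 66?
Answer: 1/553 ≈ 0.0018083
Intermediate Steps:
t = ⅙ ≈ 0.16667
Y(v, F) = -5 + F² (Y(v, F) = F*F - 5 = F² - 5 = -5 + F²)
M(c, s) = 8 (M(c, s) = -3 + (-5 + (-4)²) = -3 + (-5 + 16) = -3 + 11 = 8)
1/(((292 + 187) + h) + M(6, 18)) = 1/(((292 + 187) + 66) + 8) = 1/((479 + 66) + 8) = 1/(545 + 8) = 1/553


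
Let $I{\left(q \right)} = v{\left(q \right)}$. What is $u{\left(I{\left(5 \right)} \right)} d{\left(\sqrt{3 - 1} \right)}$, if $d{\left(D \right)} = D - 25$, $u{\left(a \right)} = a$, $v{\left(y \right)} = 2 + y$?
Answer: $-175 + 7 \sqrt{2} \approx -165.1$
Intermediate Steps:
$I{\left(q \right)} = 2 + q$
$d{\left(D \right)} = -25 + D$ ($d{\left(D \right)} = D - 25 = -25 + D$)
$u{\left(I{\left(5 \right)} \right)} d{\left(\sqrt{3 - 1} \right)} = \left(2 + 5\right) \left(-25 + \sqrt{3 - 1}\right) = 7 \left(-25 + \sqrt{2}\right) = -175 + 7 \sqrt{2}$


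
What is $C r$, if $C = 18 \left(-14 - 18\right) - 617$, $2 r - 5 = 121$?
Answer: $-75159$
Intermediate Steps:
$r = 63$ ($r = \frac{5}{2} + \frac{1}{2} \cdot 121 = \frac{5}{2} + \frac{121}{2} = 63$)
$C = -1193$ ($C = 18 \left(-32\right) - 617 = -576 - 617 = -1193$)
$C r = \left(-1193\right) 63 = -75159$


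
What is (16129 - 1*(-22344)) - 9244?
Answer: 29229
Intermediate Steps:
(16129 - 1*(-22344)) - 9244 = (16129 + 22344) - 9244 = 38473 - 9244 = 29229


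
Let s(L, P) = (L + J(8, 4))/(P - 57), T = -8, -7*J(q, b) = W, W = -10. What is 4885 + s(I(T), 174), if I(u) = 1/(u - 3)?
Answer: 44009068/9009 ≈ 4885.0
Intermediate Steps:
J(q, b) = 10/7 (J(q, b) = -⅐*(-10) = 10/7)
I(u) = 1/(-3 + u)
s(L, P) = (10/7 + L)/(-57 + P) (s(L, P) = (L + 10/7)/(P - 57) = (10/7 + L)/(-57 + P))
4885 + s(I(T), 174) = 4885 + (10/7 + 1/(-3 - 8))/(-57 + 174) = 4885 + (10/7 + 1/(-11))/117 = 4885 + (10/7 - 1/11)/117 = 4885 + (1/117)*(103/77) = 4885 + 103/9009 = 44009068/9009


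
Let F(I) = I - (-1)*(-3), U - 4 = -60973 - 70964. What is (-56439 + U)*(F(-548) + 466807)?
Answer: -87829575232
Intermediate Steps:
U = -131933 (U = 4 + (-60973 - 70964) = 4 - 131937 = -131933)
F(I) = -3 + I (F(I) = I - 1*3 = I - 3 = -3 + I)
(-56439 + U)*(F(-548) + 466807) = (-56439 - 131933)*((-3 - 548) + 466807) = -188372*(-551 + 466807) = -188372*466256 = -87829575232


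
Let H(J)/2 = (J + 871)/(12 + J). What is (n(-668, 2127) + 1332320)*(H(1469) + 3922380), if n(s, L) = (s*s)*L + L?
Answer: 5521227876455186700/1481 ≈ 3.7280e+15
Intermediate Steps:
n(s, L) = L + L*s**2 (n(s, L) = s**2*L + L = L*s**2 + L = L + L*s**2)
H(J) = 2*(871 + J)/(12 + J) (H(J) = 2*((J + 871)/(12 + J)) = 2*((871 + J)/(12 + J)) = 2*(871 + J)/(12 + J))
(n(-668, 2127) + 1332320)*(H(1469) + 3922380) = (2127*(1 + (-668)**2) + 1332320)*(2*(871 + 1469)/(12 + 1469) + 3922380) = (2127*(1 + 446224) + 1332320)*(2*2340/1481 + 3922380) = (2127*446225 + 1332320)*(2*(1/1481)*2340 + 3922380) = (949120575 + 1332320)*(4680/1481 + 3922380) = 950452895*(5809049460/1481) = 5521227876455186700/1481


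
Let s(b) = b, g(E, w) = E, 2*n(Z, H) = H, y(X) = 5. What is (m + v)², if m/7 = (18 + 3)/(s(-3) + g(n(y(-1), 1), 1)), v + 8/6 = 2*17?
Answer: 153664/225 ≈ 682.95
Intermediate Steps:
n(Z, H) = H/2
v = 98/3 (v = -4/3 + 2*17 = -4/3 + 34 = 98/3 ≈ 32.667)
m = -294/5 (m = 7*((18 + 3)/(-3 + (½)*1)) = 7*(21/(-3 + ½)) = 7*(21/(-5/2)) = 7*(21*(-⅖)) = 7*(-42/5) = -294/5 ≈ -58.800)
(m + v)² = (-294/5 + 98/3)² = (-392/15)² = 153664/225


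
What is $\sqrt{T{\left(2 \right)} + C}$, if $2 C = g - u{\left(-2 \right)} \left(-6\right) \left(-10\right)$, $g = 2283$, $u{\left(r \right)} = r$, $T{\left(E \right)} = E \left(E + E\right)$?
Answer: $\frac{\sqrt{4838}}{2} \approx 34.778$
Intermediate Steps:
$T{\left(E \right)} = 2 E^{2}$ ($T{\left(E \right)} = E 2 E = 2 E^{2}$)
$C = \frac{2403}{2}$ ($C = \frac{2283 - \left(-2\right) \left(-6\right) \left(-10\right)}{2} = \frac{2283 - 12 \left(-10\right)}{2} = \frac{2283 - -120}{2} = \frac{2283 + 120}{2} = \frac{1}{2} \cdot 2403 = \frac{2403}{2} \approx 1201.5$)
$\sqrt{T{\left(2 \right)} + C} = \sqrt{2 \cdot 2^{2} + \frac{2403}{2}} = \sqrt{2 \cdot 4 + \frac{2403}{2}} = \sqrt{8 + \frac{2403}{2}} = \sqrt{\frac{2419}{2}} = \frac{\sqrt{4838}}{2}$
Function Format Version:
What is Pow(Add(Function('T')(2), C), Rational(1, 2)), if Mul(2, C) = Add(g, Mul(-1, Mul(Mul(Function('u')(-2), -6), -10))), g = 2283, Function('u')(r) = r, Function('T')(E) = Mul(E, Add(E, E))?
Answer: Mul(Rational(1, 2), Pow(4838, Rational(1, 2))) ≈ 34.778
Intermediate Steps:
Function('T')(E) = Mul(2, Pow(E, 2)) (Function('T')(E) = Mul(E, Mul(2, E)) = Mul(2, Pow(E, 2)))
C = Rational(2403, 2) (C = Mul(Rational(1, 2), Add(2283, Mul(-1, Mul(Mul(-2, -6), -10)))) = Mul(Rational(1, 2), Add(2283, Mul(-1, Mul(12, -10)))) = Mul(Rational(1, 2), Add(2283, Mul(-1, -120))) = Mul(Rational(1, 2), Add(2283, 120)) = Mul(Rational(1, 2), 2403) = Rational(2403, 2) ≈ 1201.5)
Pow(Add(Function('T')(2), C), Rational(1, 2)) = Pow(Add(Mul(2, Pow(2, 2)), Rational(2403, 2)), Rational(1, 2)) = Pow(Add(Mul(2, 4), Rational(2403, 2)), Rational(1, 2)) = Pow(Add(8, Rational(2403, 2)), Rational(1, 2)) = Pow(Rational(2419, 2), Rational(1, 2)) = Mul(Rational(1, 2), Pow(4838, Rational(1, 2)))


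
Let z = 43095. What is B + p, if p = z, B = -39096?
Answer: 3999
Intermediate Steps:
p = 43095
B + p = -39096 + 43095 = 3999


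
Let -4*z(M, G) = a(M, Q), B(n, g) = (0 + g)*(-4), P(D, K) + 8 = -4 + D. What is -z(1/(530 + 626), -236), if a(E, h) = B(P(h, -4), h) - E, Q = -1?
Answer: 4623/4624 ≈ 0.99978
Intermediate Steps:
P(D, K) = -12 + D (P(D, K) = -8 + (-4 + D) = -12 + D)
B(n, g) = -4*g (B(n, g) = g*(-4) = -4*g)
a(E, h) = -E - 4*h (a(E, h) = -4*h - E = -E - 4*h)
z(M, G) = -1 + M/4 (z(M, G) = -(-M - 4*(-1))/4 = -(-M + 4)/4 = -(4 - M)/4 = -1 + M/4)
-z(1/(530 + 626), -236) = -(-1 + 1/(4*(530 + 626))) = -(-1 + (¼)/1156) = -(-1 + (¼)*(1/1156)) = -(-1 + 1/4624) = -1*(-4623/4624) = 4623/4624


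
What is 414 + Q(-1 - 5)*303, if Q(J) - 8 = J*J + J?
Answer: 11928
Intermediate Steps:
Q(J) = 8 + J + J**2 (Q(J) = 8 + (J*J + J) = 8 + (J**2 + J) = 8 + (J + J**2) = 8 + J + J**2)
414 + Q(-1 - 5)*303 = 414 + (8 + (-1 - 5) + (-1 - 5)**2)*303 = 414 + (8 - 6 + (-6)**2)*303 = 414 + (8 - 6 + 36)*303 = 414 + 38*303 = 414 + 11514 = 11928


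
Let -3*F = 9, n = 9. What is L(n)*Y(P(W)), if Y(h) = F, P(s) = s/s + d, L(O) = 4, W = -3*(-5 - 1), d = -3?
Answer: -12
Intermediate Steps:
F = -3 (F = -⅓*9 = -3)
W = 18 (W = -3*(-6) = 18)
P(s) = -2 (P(s) = s/s - 3 = 1 - 3 = -2)
Y(h) = -3
L(n)*Y(P(W)) = 4*(-3) = -12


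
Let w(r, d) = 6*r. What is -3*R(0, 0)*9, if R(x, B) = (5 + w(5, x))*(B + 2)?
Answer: -1890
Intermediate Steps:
R(x, B) = 70 + 35*B (R(x, B) = (5 + 6*5)*(B + 2) = (5 + 30)*(2 + B) = 35*(2 + B) = 70 + 35*B)
-3*R(0, 0)*9 = -3*(70 + 35*0)*9 = -3*(70 + 0)*9 = -3*70*9 = -210*9 = -1890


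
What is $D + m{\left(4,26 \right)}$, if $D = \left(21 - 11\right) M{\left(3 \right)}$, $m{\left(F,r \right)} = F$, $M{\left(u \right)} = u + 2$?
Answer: $54$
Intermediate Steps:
$M{\left(u \right)} = 2 + u$
$D = 50$ ($D = \left(21 - 11\right) \left(2 + 3\right) = 10 \cdot 5 = 50$)
$D + m{\left(4,26 \right)} = 50 + 4 = 54$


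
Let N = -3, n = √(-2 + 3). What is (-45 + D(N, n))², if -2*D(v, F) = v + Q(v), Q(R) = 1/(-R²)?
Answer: 152881/81 ≈ 1887.4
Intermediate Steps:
n = 1 (n = √1 = 1)
Q(R) = -1/R²
D(v, F) = 1/(2*v²) - v/2 (D(v, F) = -(v - 1/v²)/2 = 1/(2*v²) - v/2)
(-45 + D(N, n))² = (-45 + (½)*(1 - 1*(-3)³)/(-3)²)² = (-45 + (½)*(⅑)*(1 - 1*(-27)))² = (-45 + (½)*(⅑)*(1 + 27))² = (-45 + (½)*(⅑)*28)² = (-45 + 14/9)² = (-391/9)² = 152881/81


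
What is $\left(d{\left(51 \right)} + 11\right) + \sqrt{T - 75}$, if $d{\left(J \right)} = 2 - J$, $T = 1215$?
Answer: $-38 + 2 \sqrt{285} \approx -4.2361$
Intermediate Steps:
$\left(d{\left(51 \right)} + 11\right) + \sqrt{T - 75} = \left(\left(2 - 51\right) + 11\right) + \sqrt{1215 - 75} = \left(\left(2 - 51\right) + 11\right) + \sqrt{1140} = \left(-49 + 11\right) + 2 \sqrt{285} = -38 + 2 \sqrt{285}$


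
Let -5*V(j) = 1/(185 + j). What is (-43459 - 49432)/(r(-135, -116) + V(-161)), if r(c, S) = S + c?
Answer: 11146920/30121 ≈ 370.07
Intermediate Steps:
V(j) = -1/(5*(185 + j))
(-43459 - 49432)/(r(-135, -116) + V(-161)) = (-43459 - 49432)/((-116 - 135) - 1/(925 + 5*(-161))) = -92891/(-251 - 1/(925 - 805)) = -92891/(-251 - 1/120) = -92891/(-30121/120) = -92891*(-120/30121) = 11146920/30121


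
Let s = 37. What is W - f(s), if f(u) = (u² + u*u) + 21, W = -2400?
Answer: -5159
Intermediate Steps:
f(u) = 21 + 2*u² (f(u) = (u² + u²) + 21 = 2*u² + 21 = 21 + 2*u²)
W - f(s) = -2400 - (21 + 2*37²) = -2400 - (21 + 2*1369) = -2400 - (21 + 2738) = -2400 - 1*2759 = -2400 - 2759 = -5159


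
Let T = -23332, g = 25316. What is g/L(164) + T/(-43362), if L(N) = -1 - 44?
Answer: -60927914/108405 ≈ -562.04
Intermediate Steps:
L(N) = -45
g/L(164) + T/(-43362) = 25316/(-45) - 23332/(-43362) = 25316*(-1/45) - 23332*(-1/43362) = -25316/45 + 11666/21681 = -60927914/108405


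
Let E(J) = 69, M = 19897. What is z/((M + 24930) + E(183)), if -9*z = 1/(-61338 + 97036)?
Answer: -1/14424276672 ≈ -6.9328e-11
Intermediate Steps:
z = -1/321282 (z = -1/(9*(-61338 + 97036)) = -1/9/35698 = -1/9*1/35698 = -1/321282 ≈ -3.1125e-6)
z/((M + 24930) + E(183)) = -1/(321282*((19897 + 24930) + 69)) = -1/(321282*(44827 + 69)) = -1/321282/44896 = -1/321282*1/44896 = -1/14424276672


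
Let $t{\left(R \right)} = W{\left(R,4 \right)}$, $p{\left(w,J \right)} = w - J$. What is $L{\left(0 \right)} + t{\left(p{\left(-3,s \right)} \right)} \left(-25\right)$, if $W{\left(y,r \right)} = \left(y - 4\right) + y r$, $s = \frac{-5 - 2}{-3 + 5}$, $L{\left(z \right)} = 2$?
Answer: $\frac{79}{2} \approx 39.5$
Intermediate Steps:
$s = - \frac{7}{2} \approx -3.5$
$W{\left(y,r \right)} = -4 + y + r y$ ($W{\left(y,r \right)} = \left(-4 + y\right) + r y = -4 + y + r y$)
$t{\left(R \right)} = -4 + 5 R$ ($t{\left(R \right)} = -4 + R + 4 R = -4 + 5 R$)
$L{\left(0 \right)} + t{\left(p{\left(-3,s \right)} \right)} \left(-25\right) = 2 + \left(-4 + 5 \left(-3 - - \frac{7}{2}\right)\right) \left(-25\right) = 2 + \left(-4 + 5 \left(-3 + \frac{7}{2}\right)\right) \left(-25\right) = 2 + \left(-4 + 5 \cdot \frac{1}{2}\right) \left(-25\right) = 2 + \left(-4 + \frac{5}{2}\right) \left(-25\right) = 2 - - \frac{75}{2} = 2 + \frac{75}{2} = \frac{79}{2}$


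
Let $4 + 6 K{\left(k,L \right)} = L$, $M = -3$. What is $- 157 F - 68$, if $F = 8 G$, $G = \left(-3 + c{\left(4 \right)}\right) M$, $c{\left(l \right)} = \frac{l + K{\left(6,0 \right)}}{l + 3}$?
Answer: $- \frac{67044}{7} \approx -9577.7$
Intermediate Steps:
$K{\left(k,L \right)} = - \frac{2}{3} + \frac{L}{6}$
$c{\left(l \right)} = \frac{- \frac{2}{3} + l}{3 + l}$ ($c{\left(l \right)} = \frac{l + \left(- \frac{2}{3} + \frac{1}{6} \cdot 0\right)}{l + 3} = \frac{l + \left(- \frac{2}{3} + 0\right)}{3 + l} = \frac{l - \frac{2}{3}}{3 + l} = \frac{- \frac{2}{3} + l}{3 + l}$)
$G = \frac{53}{7}$ ($G = \left(-3 + \frac{- \frac{2}{3} + 4}{3 + 4}\right) \left(-3\right) = \left(-3 + \frac{1}{7} \cdot \frac{10}{3}\right) \left(-3\right) = \left(-3 + \frac{10}{21}\right) \left(-3\right) = \left(- \frac{53}{21}\right) \left(-3\right) = \frac{53}{7} \approx 7.5714$)
$F = \frac{424}{7}$ ($F = 8 \cdot \frac{53}{7} = \frac{424}{7} \approx 60.571$)
$- 157 F - 68 = \left(-157\right) \frac{424}{7} - 68 = - \frac{66568}{7} - 68 = - \frac{67044}{7}$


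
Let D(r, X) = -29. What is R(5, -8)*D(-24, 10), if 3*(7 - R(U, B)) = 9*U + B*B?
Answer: 2552/3 ≈ 850.67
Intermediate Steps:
R(U, B) = 7 - 3*U - B²/3 (R(U, B) = 7 - (9*U + B*B)/3 = 7 - (9*U + B²)/3 = 7 - (B² + 9*U)/3 = 7 + (-3*U - B²/3) = 7 - 3*U - B²/3)
R(5, -8)*D(-24, 10) = (7 - 3*5 - ⅓*(-8)²)*(-29) = (7 - 15 - ⅓*64)*(-29) = (7 - 15 - 64/3)*(-29) = -88/3*(-29) = 2552/3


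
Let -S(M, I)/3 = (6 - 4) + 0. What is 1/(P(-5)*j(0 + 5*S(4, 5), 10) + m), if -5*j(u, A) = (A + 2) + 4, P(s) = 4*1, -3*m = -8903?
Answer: 15/44323 ≈ 0.00033842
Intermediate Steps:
m = 8903/3 (m = -⅓*(-8903) = 8903/3 ≈ 2967.7)
S(M, I) = -6 (S(M, I) = -3*((6 - 4) + 0) = -3*(2 + 0) = -3*2 = -6)
P(s) = 4
j(u, A) = -6/5 - A/5 (j(u, A) = -((A + 2) + 4)/5 = -((2 + A) + 4)/5 = -(6 + A)/5 = -6/5 - A/5)
1/(P(-5)*j(0 + 5*S(4, 5), 10) + m) = 1/(4*(-6/5 - ⅕*10) + 8903/3) = 1/(4*(-6/5 - 2) + 8903/3) = 1/(4*(-16/5) + 8903/3) = 1/(-64/5 + 8903/3) = 1/(44323/15) = 15/44323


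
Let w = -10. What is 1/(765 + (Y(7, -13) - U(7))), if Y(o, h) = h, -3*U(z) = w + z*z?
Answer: 1/765 ≈ 0.0013072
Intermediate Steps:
U(z) = 10/3 - z²/3 (U(z) = -(-10 + z*z)/3 = -(-10 + z²)/3 = 10/3 - z²/3)
1/(765 + (Y(7, -13) - U(7))) = 1/(765 + (-13 - (10/3 - ⅓*7²))) = 1/(765 + (-13 - (10/3 - ⅓*49))) = 1/(765 + (-13 - (10/3 - 49/3))) = 1/(765 + (-13 - 1*(-13))) = 1/(765 + (-13 + 13)) = 1/(765 + 0) = 1/765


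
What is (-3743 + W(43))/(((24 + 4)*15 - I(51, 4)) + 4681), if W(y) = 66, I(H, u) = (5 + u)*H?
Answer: -3677/4642 ≈ -0.79212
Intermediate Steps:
I(H, u) = H*(5 + u)
(-3743 + W(43))/(((24 + 4)*15 - I(51, 4)) + 4681) = (-3743 + 66)/(((24 + 4)*15 - 51*(5 + 4)) + 4681) = -3677/((28*15 - 51*9) + 4681) = -3677/((420 - 1*459) + 4681) = -3677/((420 - 459) + 4681) = -3677/(-39 + 4681) = -3677/4642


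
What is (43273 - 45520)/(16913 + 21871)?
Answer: -749/12928 ≈ -0.057936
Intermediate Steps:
(43273 - 45520)/(16913 + 21871) = -2247/38784 = -2247*1/38784 = -749/12928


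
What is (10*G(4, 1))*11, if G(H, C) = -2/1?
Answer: -220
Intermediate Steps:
G(H, C) = -2 (G(H, C) = -2*1 = -2)
(10*G(4, 1))*11 = (10*(-2))*11 = -20*11 = -220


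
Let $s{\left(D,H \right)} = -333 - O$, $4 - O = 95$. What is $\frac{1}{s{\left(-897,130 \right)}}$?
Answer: $- \frac{1}{242} \approx -0.0041322$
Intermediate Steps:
$O = -91$ ($O = 4 - 95 = -91$)
$s{\left(D,H \right)} = -242$ ($s{\left(D,H \right)} = -333 - -91 = -333 + 91 = -242$)
$\frac{1}{s{\left(-897,130 \right)}} = \frac{1}{-242} = - \frac{1}{242}$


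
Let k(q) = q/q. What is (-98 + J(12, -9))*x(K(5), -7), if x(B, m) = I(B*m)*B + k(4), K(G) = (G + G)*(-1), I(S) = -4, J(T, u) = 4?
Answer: -3854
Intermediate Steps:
k(q) = 1
K(G) = -2*G (K(G) = (2*G)*(-1) = -2*G)
x(B, m) = 1 - 4*B (x(B, m) = -4*B + 1 = 1 - 4*B)
(-98 + J(12, -9))*x(K(5), -7) = (-98 + 4)*(1 - (-8)*5) = -94*(1 - 4*(-10)) = -94*(1 + 40) = -94*41 = -3854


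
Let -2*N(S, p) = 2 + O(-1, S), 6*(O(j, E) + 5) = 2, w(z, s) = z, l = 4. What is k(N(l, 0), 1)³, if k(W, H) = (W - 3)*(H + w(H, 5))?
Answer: -1000/27 ≈ -37.037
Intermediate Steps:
O(j, E) = -14/3 (O(j, E) = -5 + (⅙)*2 = -5 + ⅓ = -14/3)
N(S, p) = 4/3 (N(S, p) = -(2 - 14/3)/2 = -½*(-8/3) = 4/3)
k(W, H) = 2*H*(-3 + W) (k(W, H) = (W - 3)*(H + H) = (-3 + W)*(2*H) = 2*H*(-3 + W))
k(N(l, 0), 1)³ = (2*1*(-3 + 4/3))³ = (2*1*(-5/3))³ = (-10/3)³ = -1000/27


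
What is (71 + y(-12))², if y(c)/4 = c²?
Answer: 418609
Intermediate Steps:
y(c) = 4*c²
(71 + y(-12))² = (71 + 4*(-12)²)² = (71 + 4*144)² = (71 + 576)² = 647² = 418609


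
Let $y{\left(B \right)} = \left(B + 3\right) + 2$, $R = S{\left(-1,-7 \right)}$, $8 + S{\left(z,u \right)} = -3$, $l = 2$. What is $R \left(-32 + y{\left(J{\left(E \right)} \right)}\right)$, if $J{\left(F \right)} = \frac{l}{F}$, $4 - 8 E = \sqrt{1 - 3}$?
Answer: $\frac{2321}{9} - \frac{88 i \sqrt{2}}{9} \approx 257.89 - 13.828 i$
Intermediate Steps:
$E = \frac{1}{2} - \frac{i \sqrt{2}}{8}$ ($E = \frac{1}{2} - \frac{\sqrt{1 - 3}}{8} = \frac{1}{2} - \frac{\sqrt{-2}}{8} = \frac{1}{2} - \frac{i \sqrt{2}}{8} \approx 0.5 - 0.17678 i$)
$S{\left(z,u \right)} = -11$ ($S{\left(z,u \right)} = -8 - 3 = -11$)
$R = -11$
$J{\left(F \right)} = \frac{2}{F}$
$y{\left(B \right)} = 5 + B$ ($y{\left(B \right)} = \left(3 + B\right) + 2 = 5 + B$)
$R \left(-32 + y{\left(J{\left(E \right)} \right)}\right) = - 11 \left(-32 + \left(5 + \frac{2}{\frac{1}{2} - \frac{i \sqrt{2}}{8}}\right)\right) = - 11 \left(-27 + \frac{2}{\frac{1}{2} - \frac{i \sqrt{2}}{8}}\right) = 297 - \frac{22}{\frac{1}{2} - \frac{i \sqrt{2}}{8}}$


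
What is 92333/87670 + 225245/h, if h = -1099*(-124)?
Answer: 16165000529/5973658460 ≈ 2.7060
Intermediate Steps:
h = 136276
92333/87670 + 225245/h = 92333/87670 + 225245/136276 = 16165000529/5973658460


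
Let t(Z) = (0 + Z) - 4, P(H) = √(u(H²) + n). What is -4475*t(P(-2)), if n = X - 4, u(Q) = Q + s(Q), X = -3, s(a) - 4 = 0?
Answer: 13425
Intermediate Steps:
s(a) = 4 (s(a) = 4 + 0 = 4)
u(Q) = 4 + Q (u(Q) = Q + 4 = 4 + Q)
n = -7 (n = -3 - 4 = -7)
P(H) = √(-3 + H²) (P(H) = √((4 + H²) - 7) = √(-3 + H²))
t(Z) = -4 + Z (t(Z) = Z - 4 = -4 + Z)
-4475*t(P(-2)) = -4475*(-4 + √(-3 + (-2)²)) = -4475*(-4 + √(-3 + 4)) = -4475*(-4 + √1) = -4475*(-4 + 1) = -4475*(-3) = 13425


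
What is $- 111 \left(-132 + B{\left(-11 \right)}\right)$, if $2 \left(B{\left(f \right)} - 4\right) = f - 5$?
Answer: $15096$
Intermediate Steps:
$B{\left(f \right)} = \frac{3}{2} + \frac{f}{2}$ ($B{\left(f \right)} = 4 + \frac{f - 5}{2} = 4 + \frac{-5 + f}{2} = 4 + \left(- \frac{5}{2} + \frac{f}{2}\right) = \frac{3}{2} + \frac{f}{2}$)
$- 111 \left(-132 + B{\left(-11 \right)}\right) = - 111 \left(-132 + \left(\frac{3}{2} + \frac{1}{2} \left(-11\right)\right)\right) = - 111 \left(-132 + \left(\frac{3}{2} - \frac{11}{2}\right)\right) = - 111 \left(-132 - 4\right) = \left(-111\right) \left(-136\right) = 15096$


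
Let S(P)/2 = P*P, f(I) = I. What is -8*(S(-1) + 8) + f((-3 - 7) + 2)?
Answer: -88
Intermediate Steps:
S(P) = 2*P² (S(P) = 2*(P*P) = 2*P²)
-8*(S(-1) + 8) + f((-3 - 7) + 2) = -8*(2*(-1)² + 8) + ((-3 - 7) + 2) = -8*(2*1 + 8) + (-10 + 2) = -8*(2 + 8) - 8 = -8*10 - 8 = -80 - 8 = -88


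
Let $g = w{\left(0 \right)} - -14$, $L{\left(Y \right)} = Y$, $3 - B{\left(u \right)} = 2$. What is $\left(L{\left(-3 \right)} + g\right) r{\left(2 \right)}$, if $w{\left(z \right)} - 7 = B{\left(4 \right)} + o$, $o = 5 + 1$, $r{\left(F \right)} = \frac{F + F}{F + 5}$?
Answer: $\frac{100}{7} \approx 14.286$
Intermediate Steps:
$r{\left(F \right)} = \frac{2 F}{5 + F}$
$B{\left(u \right)} = 1$ ($B{\left(u \right)} = 3 - 2 = 1$)
$o = 6$
$w{\left(z \right)} = 14$ ($w{\left(z \right)} = 7 + \left(1 + 6\right) = 7 + 7 = 14$)
$g = 28$ ($g = 14 - -14 = 14 + 14 = 28$)
$\left(L{\left(-3 \right)} + g\right) r{\left(2 \right)} = \left(-3 + 28\right) 2 \cdot 2 \frac{1}{5 + 2} = 25 \cdot 2 \cdot 2 \cdot \frac{1}{7} = 25 \cdot \frac{4}{7} = \frac{100}{7}$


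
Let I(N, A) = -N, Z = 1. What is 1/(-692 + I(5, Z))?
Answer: -1/697 ≈ -0.0014347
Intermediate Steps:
1/(-692 + I(5, Z)) = 1/(-692 - 1*5) = 1/(-692 - 5) = 1/(-697) = -1/697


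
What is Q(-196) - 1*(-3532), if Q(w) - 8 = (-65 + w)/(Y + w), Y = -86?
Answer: 332847/94 ≈ 3540.9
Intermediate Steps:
Q(w) = 8 + (-65 + w)/(-86 + w)
Q(-196) - 1*(-3532) = 3*(-251 + 3*(-196))/(-86 - 196) - 1*(-3532) = 3*(-251 - 588)/(-282) + 3532 = 3*(-1/282)*(-839) + 3532 = 839/94 + 3532 = 332847/94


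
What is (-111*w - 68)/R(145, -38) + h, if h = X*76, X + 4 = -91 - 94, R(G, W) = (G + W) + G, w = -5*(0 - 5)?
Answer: -3622571/252 ≈ -14375.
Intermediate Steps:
w = 25 (w = -5*(-5) = 25)
R(G, W) = W + 2*G
X = -189 (X = -4 + (-91 - 94) = -4 - 185 = -189)
h = -14364 (h = -189*76 = -14364)
(-111*w - 68)/R(145, -38) + h = (-111*25 - 68)/(-38 + 2*145) - 14364 = (-2775 - 68)/(-38 + 290) - 14364 = -2843/252 - 14364 = -3622571/252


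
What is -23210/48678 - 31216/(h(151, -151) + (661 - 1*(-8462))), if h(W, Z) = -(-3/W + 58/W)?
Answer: -65355398107/16763705301 ≈ -3.8986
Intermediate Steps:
h(W, Z) = -55/W
-23210/48678 - 31216/(h(151, -151) + (661 - 1*(-8462))) = -23210/48678 - 31216/(-55/151 + (661 - 1*(-8462))) = -23210*1/48678 - 31216/(-55*1/151 + (661 + 8462)) = -11605/24339 - 31216/(-55/151 + 9123) = -11605/24339 - 31216/1377518/151 = -11605/24339 - 31216*151/1377518 = -11605/24339 - 2356808/688759 = -65355398107/16763705301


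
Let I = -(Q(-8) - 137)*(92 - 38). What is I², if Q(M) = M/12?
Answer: 55264356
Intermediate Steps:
Q(M) = M/12 (Q(M) = M*(1/12) = M/12)
I = 7434 (I = -((1/12)*(-8) - 137)*(92 - 38) = -(-⅔ - 137)*54 = -(-413)*54/3 = -1*(-7434) = 7434)
I² = 7434² = 55264356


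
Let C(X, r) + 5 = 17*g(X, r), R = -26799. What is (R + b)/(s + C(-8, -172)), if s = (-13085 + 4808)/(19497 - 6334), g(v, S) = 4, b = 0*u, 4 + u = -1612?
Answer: -117585079/273664 ≈ -429.67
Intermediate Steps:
u = -1616 (u = -4 - 1612 = -1616)
b = 0 (b = 0*(-1616) = 0)
C(X, r) = 63 (C(X, r) = -5 + 17*4 = -5 + 68 = 63)
s = -8277/13163 ≈ -0.62881
(R + b)/(s + C(-8, -172)) = (-26799 + 0)/(-8277/13163 + 63) = -26799/820992/13163 = -26799*13163/820992 = -117585079/273664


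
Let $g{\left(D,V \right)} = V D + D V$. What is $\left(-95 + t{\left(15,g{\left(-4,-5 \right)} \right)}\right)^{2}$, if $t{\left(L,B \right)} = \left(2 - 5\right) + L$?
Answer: $6889$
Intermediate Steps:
$g{\left(D,V \right)} = 2 D V$ ($g{\left(D,V \right)} = D V + D V = 2 D V$)
$t{\left(L,B \right)} = -3 + L$
$\left(-95 + t{\left(15,g{\left(-4,-5 \right)} \right)}\right)^{2} = \left(-95 + \left(-3 + 15\right)\right)^{2} = \left(-95 + 12\right)^{2} = \left(-83\right)^{2} = 6889$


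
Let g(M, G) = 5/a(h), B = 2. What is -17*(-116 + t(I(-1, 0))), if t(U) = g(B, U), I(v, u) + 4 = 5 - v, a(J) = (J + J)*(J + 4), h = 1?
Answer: 3927/2 ≈ 1963.5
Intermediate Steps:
a(J) = 2*J*(4 + J) (a(J) = (2*J)*(4 + J) = 2*J*(4 + J))
I(v, u) = 1 - v (I(v, u) = -4 + (5 - v) = 1 - v)
g(M, G) = 1/2 (g(M, G) = 5/((2*1*(4 + 1))) = 5/((2*1*5)) = 5/10 = 5*(1/10) = 1/2)
t(U) = 1/2
-17*(-116 + t(I(-1, 0))) = -17*(-116 + 1/2) = -17*(-231/2) = 3927/2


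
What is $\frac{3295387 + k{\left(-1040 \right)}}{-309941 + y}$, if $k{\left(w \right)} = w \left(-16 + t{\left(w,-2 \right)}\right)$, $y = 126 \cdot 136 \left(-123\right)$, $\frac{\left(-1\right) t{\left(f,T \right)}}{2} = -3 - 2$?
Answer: $- \frac{3301627}{2417669} \approx -1.3656$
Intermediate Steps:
$t{\left(f,T \right)} = 10$ ($t{\left(f,T \right)} = - 2 \left(-3 - 2\right) = \left(-2\right) \left(-5\right) = 10$)
$y = -2107728$ ($y = 17136 \left(-123\right) = -2107728$)
$k{\left(w \right)} = - 6 w$ ($k{\left(w \right)} = w \left(-16 + 10\right) = w \left(-6\right) = - 6 w$)
$\frac{3295387 + k{\left(-1040 \right)}}{-309941 + y} = \frac{3295387 - -6240}{-309941 - 2107728} = \frac{3295387 + 6240}{-2417669} = 3301627 \left(- \frac{1}{2417669}\right) = - \frac{3301627}{2417669}$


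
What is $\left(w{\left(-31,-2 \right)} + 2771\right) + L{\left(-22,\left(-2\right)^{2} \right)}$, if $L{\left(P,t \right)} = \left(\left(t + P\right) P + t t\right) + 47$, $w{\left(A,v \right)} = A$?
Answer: $3199$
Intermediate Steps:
$L{\left(P,t \right)} = 47 + t^{2} + P \left(P + t\right)$ ($L{\left(P,t \right)} = \left(\left(P + t\right) P + t^{2}\right) + 47 = \left(P \left(P + t\right) + t^{2}\right) + 47 = \left(t^{2} + P \left(P + t\right)\right) + 47 = 47 + t^{2} + P \left(P + t\right)$)
$\left(w{\left(-31,-2 \right)} + 2771\right) + L{\left(-22,\left(-2\right)^{2} \right)} = \left(-31 + 2771\right) + \left(47 + \left(-22\right)^{2} + \left(\left(-2\right)^{2}\right)^{2} - 22 \left(-2\right)^{2}\right) = 2740 + \left(47 + 484 + 4^{2} - 88\right) = 2740 + \left(47 + 484 + 16 - 88\right) = 2740 + 459 = 3199$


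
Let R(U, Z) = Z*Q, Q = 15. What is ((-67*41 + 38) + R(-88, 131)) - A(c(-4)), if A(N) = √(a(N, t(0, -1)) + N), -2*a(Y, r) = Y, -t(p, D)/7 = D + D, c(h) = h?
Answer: -744 - I*√2 ≈ -744.0 - 1.4142*I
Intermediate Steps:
t(p, D) = -14*D (t(p, D) = -7*(D + D) = -14*D)
a(Y, r) = -Y/2
A(N) = √2*√N/2 (A(N) = √(-N/2 + N) = √(N/2) = √2*√N/2)
R(U, Z) = 15*Z (R(U, Z) = Z*15 = 15*Z)
((-67*41 + 38) + R(-88, 131)) - A(c(-4)) = ((-67*41 + 38) + 15*131) - √2*√(-4)/2 = ((-2747 + 38) + 1965) - √2*2*I/2 = (-2709 + 1965) - I*√2 = -744 - I*√2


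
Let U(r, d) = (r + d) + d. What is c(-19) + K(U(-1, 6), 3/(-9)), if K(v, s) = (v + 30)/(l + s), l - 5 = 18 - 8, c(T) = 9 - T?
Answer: 1355/44 ≈ 30.795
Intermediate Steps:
U(r, d) = r + 2*d (U(r, d) = (d + r) + d = r + 2*d)
l = 15 (l = 5 + (18 - 8) = 5 + 10 = 15)
K(v, s) = (30 + v)/(15 + s) (K(v, s) = (v + 30)/(15 + s) = (30 + v)/(15 + s))
c(-19) + K(U(-1, 6), 3/(-9)) = (9 - 1*(-19)) + (30 + (-1 + 2*6))/(15 + 3/(-9)) = (9 + 19) + (30 + (-1 + 12))/(15 - ⅑*3) = 28 + (30 + 11)/(15 - ⅓) = 28 + 41/(44/3) = 28 + (3/44)*41 = 28 + 123/44 = 1355/44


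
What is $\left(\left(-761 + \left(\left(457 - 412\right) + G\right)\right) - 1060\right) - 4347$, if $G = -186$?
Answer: $-6309$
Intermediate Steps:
$\left(\left(-761 + \left(\left(457 - 412\right) + G\right)\right) - 1060\right) - 4347 = \left(\left(-761 + \left(\left(457 - 412\right) - 186\right)\right) - 1060\right) - 4347 = \left(\left(-761 + \left(45 - 186\right)\right) - 1060\right) - 4347 = \left(\left(-761 - 141\right) - 1060\right) - 4347 = \left(-902 - 1060\right) - 4347 = -1962 - 4347 = -6309$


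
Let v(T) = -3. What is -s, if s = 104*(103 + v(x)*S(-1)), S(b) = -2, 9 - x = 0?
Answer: -11336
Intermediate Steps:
x = 9 (x = 9 - 1*0 = 9 + 0 = 9)
s = 11336 (s = 104*(103 - 3*(-2)) = 104*(103 + 6) = 104*109 = 11336)
-s = -1*11336 = -11336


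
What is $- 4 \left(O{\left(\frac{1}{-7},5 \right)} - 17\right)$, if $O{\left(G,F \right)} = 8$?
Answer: $36$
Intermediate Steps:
$- 4 \left(O{\left(\frac{1}{-7},5 \right)} - 17\right) = - 4 \left(8 - 17\right) = \left(-4\right) \left(-9\right) = 36$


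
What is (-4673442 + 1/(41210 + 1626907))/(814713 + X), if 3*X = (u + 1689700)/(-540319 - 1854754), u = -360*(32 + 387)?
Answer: -18671625173575191049/3254991023989315193 ≈ -5.7363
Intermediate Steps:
u = -150840 (u = -360*419 = -150840)
X = -1538860/7185219 (X = ((-150840 + 1689700)/(-540319 - 1854754))/3 = (1538860/(-2395073))/3 = (1538860*(-1/2395073))/3 = (1/3)*(-1538860/2395073) = -1538860/7185219 ≈ -0.21417)
(-4673442 + 1/(41210 + 1626907))/(814713 + X) = (-4673442 + 1/(41210 + 1626907))/(814713 - 1538860/7185219) = (-4673442 + 1/1668117)/(5853889788287/7185219) = (-4673442 + 1/1668117)*(7185219/5853889788287) = -7795848048713/1668117*7185219/5853889788287 = -18671625173575191049/3254991023989315193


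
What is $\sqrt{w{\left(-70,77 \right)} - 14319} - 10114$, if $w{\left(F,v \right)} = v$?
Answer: $-10114 + i \sqrt{14242} \approx -10114.0 + 119.34 i$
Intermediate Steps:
$\sqrt{w{\left(-70,77 \right)} - 14319} - 10114 = \sqrt{77 - 14319} - 10114 = \sqrt{-14242} - 10114 = i \sqrt{14242} - 10114 = -10114 + i \sqrt{14242}$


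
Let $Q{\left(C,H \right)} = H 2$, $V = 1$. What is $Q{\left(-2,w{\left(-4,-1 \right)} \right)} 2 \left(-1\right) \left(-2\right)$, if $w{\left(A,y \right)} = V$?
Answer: $8$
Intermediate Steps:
$w{\left(A,y \right)} = 1$
$Q{\left(C,H \right)} = 2 H$
$Q{\left(-2,w{\left(-4,-1 \right)} \right)} 2 \left(-1\right) \left(-2\right) = 2 \cdot 1 \cdot 2 \left(-1\right) \left(-2\right) = 2 \left(\left(-2\right) \left(-2\right)\right) = 2 \cdot 4 = 8$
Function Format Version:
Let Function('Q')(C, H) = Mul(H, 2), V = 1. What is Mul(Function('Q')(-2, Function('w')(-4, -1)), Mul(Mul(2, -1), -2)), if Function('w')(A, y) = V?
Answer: 8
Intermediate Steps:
Function('w')(A, y) = 1
Function('Q')(C, H) = Mul(2, H)
Mul(Function('Q')(-2, Function('w')(-4, -1)), Mul(Mul(2, -1), -2)) = Mul(Mul(2, 1), Mul(Mul(2, -1), -2)) = Mul(2, Mul(-2, -2)) = Mul(2, 4) = 8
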